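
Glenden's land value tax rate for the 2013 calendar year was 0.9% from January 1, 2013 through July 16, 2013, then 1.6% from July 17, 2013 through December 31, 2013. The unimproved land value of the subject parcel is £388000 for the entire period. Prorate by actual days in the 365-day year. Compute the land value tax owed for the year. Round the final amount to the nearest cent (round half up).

£4742.10

January 1 – July 16, 2013: 197 days at 0.9% → £388000 × 0.9% × 197/365 = £1884.7233
July 17 – December 31, 2013: 168 days at 1.6% → £388000 × 1.6% × 168/365 = £2857.3808
Total = £4742.1041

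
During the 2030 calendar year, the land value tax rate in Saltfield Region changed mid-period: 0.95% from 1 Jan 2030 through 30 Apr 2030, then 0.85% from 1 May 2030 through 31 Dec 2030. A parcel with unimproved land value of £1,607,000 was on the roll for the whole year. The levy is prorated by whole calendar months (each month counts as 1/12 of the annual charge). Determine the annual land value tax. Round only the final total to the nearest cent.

£14,195.17

1 Jan – 30 Apr 2030: 4 months at 0.95% → £1,607,000 × 0.95% × 4/12 = £5,088.8333
1 May – 31 Dec 2030: 8 months at 0.85% → £1,607,000 × 0.85% × 8/12 = £9,106.3333
Total = £14,195.1667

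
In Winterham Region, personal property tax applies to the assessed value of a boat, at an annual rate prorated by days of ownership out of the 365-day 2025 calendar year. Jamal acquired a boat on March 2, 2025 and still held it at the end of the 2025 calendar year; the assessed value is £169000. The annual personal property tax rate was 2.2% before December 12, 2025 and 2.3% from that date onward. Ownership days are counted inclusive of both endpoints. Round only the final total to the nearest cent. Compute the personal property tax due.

£3116.08

March 2 – December 11, 2025: 285 days at 2.2% → £169000 × 2.2% × 285/365 = £2903.0959
December 12 – December 31, 2025: 20 days at 2.3% → £169000 × 2.3% × 20/365 = £212.9863
Total = £3116.0822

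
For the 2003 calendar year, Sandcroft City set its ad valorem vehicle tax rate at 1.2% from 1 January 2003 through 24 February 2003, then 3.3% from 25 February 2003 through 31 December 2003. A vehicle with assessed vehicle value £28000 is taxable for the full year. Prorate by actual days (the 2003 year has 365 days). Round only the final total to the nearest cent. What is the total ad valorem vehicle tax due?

1 January – 24 February 2003: 55 days at 1.2% → £28000 × 1.2% × 55/365 = £50.6301
25 February – 31 December 2003: 310 days at 3.3% → £28000 × 3.3% × 310/365 = £784.7671
Total = £835.3973

£835.40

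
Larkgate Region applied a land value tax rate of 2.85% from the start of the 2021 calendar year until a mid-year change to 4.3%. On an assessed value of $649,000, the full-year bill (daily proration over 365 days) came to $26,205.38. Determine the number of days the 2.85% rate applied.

Let d = days at the first rate; then 365 − d days at the second rate.
$649,000 × [2.85%·d + 4.3%·(365−d)] / 365 = $26,205.38
Solving gives d = 66, so the new rate took effect on 8 Mar 2021.

66 days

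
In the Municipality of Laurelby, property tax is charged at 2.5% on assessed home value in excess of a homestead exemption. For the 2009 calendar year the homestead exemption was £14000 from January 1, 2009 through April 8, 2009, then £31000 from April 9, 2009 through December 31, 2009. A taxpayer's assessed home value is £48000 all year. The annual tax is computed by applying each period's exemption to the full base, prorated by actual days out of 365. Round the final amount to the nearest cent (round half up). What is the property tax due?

January 1 – April 8, 2009: 98 days, exemption £14000 → (£48000 − £14000) × 2.5% × 98/365 = £228.2192
April 9 – December 31, 2009: 267 days, exemption £31000 → (£48000 − £31000) × 2.5% × 267/365 = £310.8904
Total = £539.1096

£539.11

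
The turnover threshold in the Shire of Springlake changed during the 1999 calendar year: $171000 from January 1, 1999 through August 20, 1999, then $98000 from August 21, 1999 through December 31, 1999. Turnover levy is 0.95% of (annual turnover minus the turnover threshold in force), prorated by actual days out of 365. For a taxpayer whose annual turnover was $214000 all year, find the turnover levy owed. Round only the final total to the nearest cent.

$661.20

January 1 – August 20, 1999: 232 days, exemption $171000 → ($214000 − $171000) × 0.95% × 232/365 = $259.6493
August 21 – December 31, 1999: 133 days, exemption $98000 → ($214000 − $98000) × 0.95% × 133/365 = $401.5507
Total = $661.2000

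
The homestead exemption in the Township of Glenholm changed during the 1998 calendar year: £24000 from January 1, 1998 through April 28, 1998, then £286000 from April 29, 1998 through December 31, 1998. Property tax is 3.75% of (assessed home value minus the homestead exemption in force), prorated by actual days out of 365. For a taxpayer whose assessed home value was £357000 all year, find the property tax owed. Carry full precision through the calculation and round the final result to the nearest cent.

January 1 – April 28, 1998: 118 days, exemption £24000 → (£357000 − £24000) × 3.75% × 118/365 = £4037.0548
April 29 – December 31, 1998: 247 days, exemption £286000 → (£357000 − £286000) × 3.75% × 247/365 = £1801.7466
Total = £5838.8014

£5838.80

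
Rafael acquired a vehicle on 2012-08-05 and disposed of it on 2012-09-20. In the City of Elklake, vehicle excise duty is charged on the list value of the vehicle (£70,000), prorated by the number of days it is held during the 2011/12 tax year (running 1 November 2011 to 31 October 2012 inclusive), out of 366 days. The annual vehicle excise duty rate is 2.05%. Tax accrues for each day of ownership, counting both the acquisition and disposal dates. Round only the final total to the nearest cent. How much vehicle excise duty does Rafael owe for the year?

£184.28

Days held (2012-08-05 to 2012-09-20): 47 out of 366
Tax = £70,000 × 2.05% × 47/366 = £184.2760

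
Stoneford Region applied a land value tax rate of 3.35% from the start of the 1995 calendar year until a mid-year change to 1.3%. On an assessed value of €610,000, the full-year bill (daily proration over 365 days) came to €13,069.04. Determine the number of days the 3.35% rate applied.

150 days

Let d = days at the first rate; then 365 − d days at the second rate.
€610,000 × [3.35%·d + 1.3%·(365−d)] / 365 = €13,069.04
Solving gives d = 150, so the new rate took effect on 31 May 1995.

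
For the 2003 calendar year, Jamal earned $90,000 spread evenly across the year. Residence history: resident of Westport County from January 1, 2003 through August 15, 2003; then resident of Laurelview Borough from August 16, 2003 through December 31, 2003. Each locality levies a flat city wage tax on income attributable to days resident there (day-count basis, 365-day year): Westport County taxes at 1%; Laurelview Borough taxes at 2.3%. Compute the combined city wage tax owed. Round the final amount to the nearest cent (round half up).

$1,342.36

Westport County, January 1 – August 15, 2003: 227 days → $90,000 × 1% × 227/365 = $559.7260
Laurelview Borough, August 16 – December 31, 2003: 138 days → $90,000 × 2.3% × 138/365 = $782.6301
Total = $1,342.3562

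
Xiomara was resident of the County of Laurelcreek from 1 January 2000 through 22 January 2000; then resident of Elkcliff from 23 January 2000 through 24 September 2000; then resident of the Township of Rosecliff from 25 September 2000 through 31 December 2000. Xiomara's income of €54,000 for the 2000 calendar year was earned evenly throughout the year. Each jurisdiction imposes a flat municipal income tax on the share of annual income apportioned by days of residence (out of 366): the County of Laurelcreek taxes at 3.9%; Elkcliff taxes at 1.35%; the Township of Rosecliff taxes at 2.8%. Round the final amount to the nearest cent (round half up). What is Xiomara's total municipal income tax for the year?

€1,021.43

The County of Laurelcreek, 1 January – 22 January 2000: 22 days → €54,000 × 3.9% × 22/366 = €126.5902
Elkcliff, 23 January – 24 September 2000: 246 days → €54,000 × 1.35% × 246/366 = €489.9836
The Township of Rosecliff, 25 September – 31 December 2000: 98 days → €54,000 × 2.8% × 98/366 = €404.8525
Total = €1,021.4262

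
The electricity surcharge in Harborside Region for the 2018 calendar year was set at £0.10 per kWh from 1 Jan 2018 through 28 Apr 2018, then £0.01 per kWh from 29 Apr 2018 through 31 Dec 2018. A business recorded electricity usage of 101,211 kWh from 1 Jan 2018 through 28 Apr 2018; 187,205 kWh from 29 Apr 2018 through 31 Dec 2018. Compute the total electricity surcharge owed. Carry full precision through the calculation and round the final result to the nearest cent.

1 Jan – 28 Apr 2018: 101,211 kWh at £0.10/kWh → £10121.10
29 Apr – 31 Dec 2018: 187,205 kWh at £0.01/kWh → £1872.05

£11993.15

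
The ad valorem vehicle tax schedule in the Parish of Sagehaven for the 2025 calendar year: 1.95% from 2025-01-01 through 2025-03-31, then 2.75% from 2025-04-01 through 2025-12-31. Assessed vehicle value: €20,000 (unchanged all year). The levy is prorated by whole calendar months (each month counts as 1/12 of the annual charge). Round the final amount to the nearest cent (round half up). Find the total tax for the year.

2025-01-01 to 2025-03-31: 3 months at 1.95% → €20,000 × 1.95% × 3/12 = €97.5000
2025-04-01 to 2025-12-31: 9 months at 2.75% → €20,000 × 2.75% × 9/12 = €412.5000
Total = €510.0000

€510.00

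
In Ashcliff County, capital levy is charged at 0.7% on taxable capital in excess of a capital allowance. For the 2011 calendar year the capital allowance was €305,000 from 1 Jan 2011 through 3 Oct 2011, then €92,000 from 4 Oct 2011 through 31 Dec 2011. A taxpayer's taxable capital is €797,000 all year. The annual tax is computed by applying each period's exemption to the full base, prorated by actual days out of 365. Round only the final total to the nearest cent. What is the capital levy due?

1 Jan – 3 Oct 2011: 276 days, exemption €305,000 → (€797,000 − €305,000) × 0.7% × 276/365 = €2,604.2301
4 Oct – 31 Dec 2011: 89 days, exemption €92,000 → (€797,000 − €92,000) × 0.7% × 89/365 = €1,203.3288
Total = €3,807.5589

€3,807.56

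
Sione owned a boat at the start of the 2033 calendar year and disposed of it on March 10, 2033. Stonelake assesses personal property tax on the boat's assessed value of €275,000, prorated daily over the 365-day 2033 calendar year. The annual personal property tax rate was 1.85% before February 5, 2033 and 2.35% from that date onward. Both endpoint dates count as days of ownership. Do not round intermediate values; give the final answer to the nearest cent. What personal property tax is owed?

January 1 – February 4, 2033: 35 days at 1.85% → €275,000 × 1.85% × 35/365 = €487.8425
February 5 – March 10, 2033: 34 days at 2.35% → €275,000 × 2.35% × 34/365 = €601.9863
Total = €1,089.8288

€1,089.83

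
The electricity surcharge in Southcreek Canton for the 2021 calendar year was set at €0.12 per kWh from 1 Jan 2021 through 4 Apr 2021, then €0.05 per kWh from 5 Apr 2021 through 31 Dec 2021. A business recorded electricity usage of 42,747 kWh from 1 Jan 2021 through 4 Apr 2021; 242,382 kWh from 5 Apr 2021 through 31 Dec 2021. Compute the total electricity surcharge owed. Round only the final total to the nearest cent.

€17248.74

1 Jan – 4 Apr 2021: 42,747 kWh at €0.12/kWh → €5129.64
5 Apr – 31 Dec 2021: 242,382 kWh at €0.05/kWh → €12119.10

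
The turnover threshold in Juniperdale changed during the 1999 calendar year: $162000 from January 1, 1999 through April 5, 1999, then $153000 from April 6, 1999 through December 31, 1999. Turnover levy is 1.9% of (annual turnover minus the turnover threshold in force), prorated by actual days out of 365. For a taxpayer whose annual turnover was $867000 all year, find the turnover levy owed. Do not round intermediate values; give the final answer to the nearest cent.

$13521.49

January 1 – April 5, 1999: 95 days, exemption $162000 → ($867000 − $162000) × 1.9% × 95/365 = $3486.3699
April 6 – December 31, 1999: 270 days, exemption $153000 → ($867000 − $153000) × 1.9% × 270/365 = $10035.1233
Total = $13521.4932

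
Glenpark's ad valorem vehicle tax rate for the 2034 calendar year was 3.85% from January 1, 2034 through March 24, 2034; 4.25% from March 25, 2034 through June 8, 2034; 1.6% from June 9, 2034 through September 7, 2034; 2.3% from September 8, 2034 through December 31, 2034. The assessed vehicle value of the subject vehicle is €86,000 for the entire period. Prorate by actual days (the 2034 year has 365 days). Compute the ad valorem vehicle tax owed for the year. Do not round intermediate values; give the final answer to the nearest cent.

€2,480.22

January 1 – March 24, 2034: 83 days at 3.85% → €86,000 × 3.85% × 83/365 = €752.9123
March 25 – June 8, 2034: 76 days at 4.25% → €86,000 × 4.25% × 76/365 = €761.0411
June 9 – September 7, 2034: 91 days at 1.6% → €86,000 × 1.6% × 91/365 = €343.0575
September 8 – December 31, 2034: 115 days at 2.3% → €86,000 × 2.3% × 115/365 = €623.2055
Total = €2,480.2164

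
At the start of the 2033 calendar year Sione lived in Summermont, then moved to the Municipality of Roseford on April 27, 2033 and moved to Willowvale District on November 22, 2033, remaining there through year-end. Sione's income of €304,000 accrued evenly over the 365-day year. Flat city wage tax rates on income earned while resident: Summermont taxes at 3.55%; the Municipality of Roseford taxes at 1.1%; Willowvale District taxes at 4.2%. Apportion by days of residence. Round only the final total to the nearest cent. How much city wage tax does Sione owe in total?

€6,743.80

Summermont, January 1 – April 26, 2033: 116 days → €304,000 × 3.55% × 116/365 = €3,429.7863
The Municipality of Roseford, April 27 – November 21, 2033: 209 days → €304,000 × 1.1% × 209/365 = €1,914.7836
Willowvale District, November 22 – December 31, 2033: 40 days → €304,000 × 4.2% × 40/365 = €1,399.2329
Total = €6,743.8027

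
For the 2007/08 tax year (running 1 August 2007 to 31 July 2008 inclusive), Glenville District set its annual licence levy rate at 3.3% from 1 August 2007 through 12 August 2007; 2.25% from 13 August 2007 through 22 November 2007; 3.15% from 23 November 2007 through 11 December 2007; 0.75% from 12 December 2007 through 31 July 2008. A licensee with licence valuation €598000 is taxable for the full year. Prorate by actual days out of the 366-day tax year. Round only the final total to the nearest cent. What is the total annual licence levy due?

1 August – 12 August 2007: 12 days at 3.3% → €598000 × 3.3% × 12/366 = €647.0164
13 August – 22 November 2007: 102 days at 2.25% → €598000 × 2.25% × 102/366 = €3749.7541
23 November – 11 December 2007: 19 days at 3.15% → €598000 × 3.15% × 19/366 = €977.8770
12 December 2007 – 31 July 2008: 233 days at 0.75% → €598000 × 0.75% × 233/366 = €2855.2049
Total = €8229.8525

€8229.85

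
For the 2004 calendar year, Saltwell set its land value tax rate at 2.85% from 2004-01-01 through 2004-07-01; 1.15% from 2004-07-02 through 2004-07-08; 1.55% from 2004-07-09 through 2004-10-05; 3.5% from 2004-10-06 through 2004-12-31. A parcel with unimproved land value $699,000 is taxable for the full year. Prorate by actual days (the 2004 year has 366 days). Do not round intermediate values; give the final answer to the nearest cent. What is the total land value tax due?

2004-01-01 to 2004-07-01: 183 days at 2.85% → $699,000 × 2.85% × 183/366 = $9,960.7500
2004-07-02 to 2004-07-08: 7 days at 1.15% → $699,000 × 1.15% × 7/366 = $153.7418
2004-07-09 to 2004-10-05: 89 days at 1.55% → $699,000 × 1.55% × 89/366 = $2,634.6189
2004-10-06 to 2004-12-31: 87 days at 3.5% → $699,000 × 3.5% × 87/366 = $5,815.4508
Total = $18,564.5615

$18,564.56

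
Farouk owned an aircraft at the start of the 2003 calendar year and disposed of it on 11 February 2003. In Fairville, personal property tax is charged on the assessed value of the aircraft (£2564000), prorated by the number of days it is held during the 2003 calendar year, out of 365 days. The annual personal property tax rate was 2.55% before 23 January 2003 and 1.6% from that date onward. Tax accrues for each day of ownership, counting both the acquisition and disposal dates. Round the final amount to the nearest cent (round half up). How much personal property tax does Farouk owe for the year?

1 January – 22 January 2003: 22 days at 2.55% → £2564000 × 2.55% × 22/365 = £3940.8329
23 January – 11 February 2003: 20 days at 1.6% → £2564000 × 1.6% × 20/365 = £2247.8904
Total = £6188.7233

£6188.72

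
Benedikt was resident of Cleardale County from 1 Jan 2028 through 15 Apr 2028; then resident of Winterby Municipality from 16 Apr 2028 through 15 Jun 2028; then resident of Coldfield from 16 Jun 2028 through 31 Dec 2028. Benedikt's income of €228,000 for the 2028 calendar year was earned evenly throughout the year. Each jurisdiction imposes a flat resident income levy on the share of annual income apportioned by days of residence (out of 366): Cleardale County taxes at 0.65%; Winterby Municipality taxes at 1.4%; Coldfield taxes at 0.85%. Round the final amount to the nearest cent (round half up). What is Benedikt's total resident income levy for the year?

€2,014.93

Cleardale County, 1 Jan – 15 Apr 2028: 106 days → €228,000 × 0.65% × 106/366 = €429.2131
Winterby Municipality, 16 Apr – 15 Jun 2028: 61 days → €228,000 × 1.4% × 61/366 = €532.0000
Coldfield, 16 Jun – 31 Dec 2028: 199 days → €228,000 × 0.85% × 199/366 = €1,053.7213
Total = €2,014.9344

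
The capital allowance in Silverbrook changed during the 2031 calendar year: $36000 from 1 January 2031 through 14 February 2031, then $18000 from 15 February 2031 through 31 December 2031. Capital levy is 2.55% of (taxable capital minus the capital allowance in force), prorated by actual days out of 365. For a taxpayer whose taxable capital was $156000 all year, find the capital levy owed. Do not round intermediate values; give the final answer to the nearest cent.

$3462.41

1 January – 14 February 2031: 45 days, exemption $36000 → ($156000 − $36000) × 2.55% × 45/365 = $377.2603
15 February – 31 December 2031: 320 days, exemption $18000 → ($156000 − $18000) × 2.55% × 320/365 = $3085.1507
Total = $3462.4110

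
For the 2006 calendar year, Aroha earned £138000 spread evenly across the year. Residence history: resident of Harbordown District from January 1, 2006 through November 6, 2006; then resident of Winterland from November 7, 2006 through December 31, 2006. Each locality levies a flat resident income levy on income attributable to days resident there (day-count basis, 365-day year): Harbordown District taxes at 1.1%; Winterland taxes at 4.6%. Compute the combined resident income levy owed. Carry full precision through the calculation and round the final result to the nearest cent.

£2245.81

Harbordown District, January 1 – November 6, 2006: 310 days → £138000 × 1.1% × 310/365 = £1289.2603
Winterland, November 7 – December 31, 2006: 55 days → £138000 × 4.6% × 55/365 = £956.5479
Total = £2245.8082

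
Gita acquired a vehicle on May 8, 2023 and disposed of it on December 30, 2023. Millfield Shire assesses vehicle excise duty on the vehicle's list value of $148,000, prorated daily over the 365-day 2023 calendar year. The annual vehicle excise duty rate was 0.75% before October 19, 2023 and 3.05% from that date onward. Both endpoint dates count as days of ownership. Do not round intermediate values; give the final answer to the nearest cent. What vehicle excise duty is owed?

$1,401.54

May 8 – October 18, 2023: 164 days at 0.75% → $148,000 × 0.75% × 164/365 = $498.7397
October 19 – December 30, 2023: 73 days at 3.05% → $148,000 × 3.05% × 73/365 = $902.8000
Total = $1,401.5397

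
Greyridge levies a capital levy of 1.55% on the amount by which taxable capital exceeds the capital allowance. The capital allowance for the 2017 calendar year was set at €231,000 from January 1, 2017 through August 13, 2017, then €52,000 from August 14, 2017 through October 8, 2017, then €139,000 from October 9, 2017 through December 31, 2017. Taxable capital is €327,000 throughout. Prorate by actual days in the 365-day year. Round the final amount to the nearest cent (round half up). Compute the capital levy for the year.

€2,241.85

January 1 – August 13, 2017: 225 days, exemption €231,000 → (€327,000 − €231,000) × 1.55% × 225/365 = €917.2603
August 14 – October 8, 2017: 56 days, exemption €52,000 → (€327,000 − €52,000) × 1.55% × 56/365 = €653.9726
October 9 – December 31, 2017: 84 days, exemption €139,000 → (€327,000 − €139,000) × 1.55% × 84/365 = €670.6192
Total = €2,241.8521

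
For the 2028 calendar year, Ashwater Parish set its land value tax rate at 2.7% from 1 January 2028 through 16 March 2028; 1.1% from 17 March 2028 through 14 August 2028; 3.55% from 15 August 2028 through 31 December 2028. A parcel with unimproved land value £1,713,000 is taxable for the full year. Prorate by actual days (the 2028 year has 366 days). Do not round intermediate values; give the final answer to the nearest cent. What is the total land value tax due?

1 January – 16 March 2028: 76 days at 2.7% → £1,713,000 × 2.7% × 76/366 = £9,604.0328
17 March – 14 August 2028: 151 days at 1.1% → £1,713,000 × 1.1% × 151/366 = £7,774.0246
15 August – 31 December 2028: 139 days at 3.55% → £1,713,000 × 3.55% × 139/366 = £23,095.0779
Total = £40,473.1352

£40,473.14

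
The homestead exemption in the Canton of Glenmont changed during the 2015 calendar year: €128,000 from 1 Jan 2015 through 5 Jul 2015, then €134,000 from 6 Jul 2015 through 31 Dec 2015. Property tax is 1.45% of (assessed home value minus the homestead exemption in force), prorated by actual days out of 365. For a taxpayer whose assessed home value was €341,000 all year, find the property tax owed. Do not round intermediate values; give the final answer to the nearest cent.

1 Jan – 5 Jul 2015: 186 days, exemption €128,000 → (€341,000 − €128,000) × 1.45% × 186/365 = €1,573.8658
6 Jul – 31 Dec 2015: 179 days, exemption €134,000 → (€341,000 − €134,000) × 1.45% × 179/365 = €1,471.9685
Total = €3,045.8342

€3,045.83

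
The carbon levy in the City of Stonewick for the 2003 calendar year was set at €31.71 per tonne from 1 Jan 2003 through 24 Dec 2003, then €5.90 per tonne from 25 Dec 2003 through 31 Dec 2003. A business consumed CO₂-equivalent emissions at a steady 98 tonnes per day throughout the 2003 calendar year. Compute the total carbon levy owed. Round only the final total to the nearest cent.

1 Jan – 24 Dec 2003: 358 days × 98 tonnes/day = 35,084 tonnes at €31.71/tonne → €1,112,513.64
25 Dec – 31 Dec 2003: 7 days × 98 tonnes/day = 686 tonnes at €5.90/tonne → €4,047.40

€1,116,561.04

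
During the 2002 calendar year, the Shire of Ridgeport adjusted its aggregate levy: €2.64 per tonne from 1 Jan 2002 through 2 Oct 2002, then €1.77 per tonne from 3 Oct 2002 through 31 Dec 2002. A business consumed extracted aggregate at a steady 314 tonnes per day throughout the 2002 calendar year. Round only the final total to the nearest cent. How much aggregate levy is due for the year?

1 Jan – 2 Oct 2002: 275 days × 314 tonnes/day = 86,350 tonnes at €2.64/tonne → €227964.00
3 Oct – 31 Dec 2002: 90 days × 314 tonnes/day = 28,260 tonnes at €1.77/tonne → €50020.20

€277984.20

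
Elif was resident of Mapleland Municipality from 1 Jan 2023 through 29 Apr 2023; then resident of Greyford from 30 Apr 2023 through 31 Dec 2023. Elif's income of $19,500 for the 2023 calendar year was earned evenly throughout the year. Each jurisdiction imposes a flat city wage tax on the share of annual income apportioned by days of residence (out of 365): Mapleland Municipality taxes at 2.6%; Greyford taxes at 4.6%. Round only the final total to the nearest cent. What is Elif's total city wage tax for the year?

Mapleland Municipality, 1 Jan – 29 Apr 2023: 119 days → $19,500 × 2.6% × 119/365 = $165.2959
Greyford, 30 Apr – 31 Dec 2023: 246 days → $19,500 × 4.6% × 246/365 = $604.5534
Total = $769.8493

$769.85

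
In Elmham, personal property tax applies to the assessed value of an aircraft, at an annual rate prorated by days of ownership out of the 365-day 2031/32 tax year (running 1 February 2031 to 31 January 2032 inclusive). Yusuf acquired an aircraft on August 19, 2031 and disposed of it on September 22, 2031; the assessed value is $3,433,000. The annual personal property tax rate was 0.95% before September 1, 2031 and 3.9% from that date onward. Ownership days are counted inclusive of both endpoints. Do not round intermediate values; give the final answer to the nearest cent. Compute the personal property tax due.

August 19 – August 31, 2031: 13 days at 0.95% → $3,433,000 × 0.95% × 13/365 = $1,161.5767
September 1 – September 22, 2031: 22 days at 3.9% → $3,433,000 × 3.9% × 22/365 = $8,069.9014
Total = $9,231.4781

$9,231.48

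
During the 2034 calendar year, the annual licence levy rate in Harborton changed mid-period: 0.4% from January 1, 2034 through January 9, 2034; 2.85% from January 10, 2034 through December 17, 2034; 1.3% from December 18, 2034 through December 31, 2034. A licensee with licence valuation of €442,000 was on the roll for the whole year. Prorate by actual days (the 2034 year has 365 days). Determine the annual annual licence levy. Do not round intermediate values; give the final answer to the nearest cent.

€12,067.21

January 1 – January 9, 2034: 9 days at 0.4% → €442,000 × 0.4% × 9/365 = €43.5945
January 10 – December 17, 2034: 342 days at 2.85% → €442,000 × 2.85% × 342/365 = €11,803.2164
December 18 – December 31, 2034: 14 days at 1.3% → €442,000 × 1.3% × 14/365 = €220.3945
Total = €12,067.2055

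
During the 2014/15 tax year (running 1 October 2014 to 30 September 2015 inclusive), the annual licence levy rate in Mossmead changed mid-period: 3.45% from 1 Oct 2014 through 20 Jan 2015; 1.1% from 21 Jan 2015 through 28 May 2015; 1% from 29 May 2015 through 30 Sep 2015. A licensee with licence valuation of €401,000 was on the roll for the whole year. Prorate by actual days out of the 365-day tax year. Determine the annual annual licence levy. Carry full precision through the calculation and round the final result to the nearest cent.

€7,165.27

1 Oct 2014 – 20 Jan 2015: 112 days at 3.45% → €401,000 × 3.45% × 112/365 = €4,245.1068
21 Jan – 28 May 2015: 128 days at 1.1% → €401,000 × 1.1% × 128/365 = €1,546.8712
29 May – 30 Sep 2015: 125 days at 1% → €401,000 × 1% × 125/365 = €1,373.2877
Total = €7,165.2658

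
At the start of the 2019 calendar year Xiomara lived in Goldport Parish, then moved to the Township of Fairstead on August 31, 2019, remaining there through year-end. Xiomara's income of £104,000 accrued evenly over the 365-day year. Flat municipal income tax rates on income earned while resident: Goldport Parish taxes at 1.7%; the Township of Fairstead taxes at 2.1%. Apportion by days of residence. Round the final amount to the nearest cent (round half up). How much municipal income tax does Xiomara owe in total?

£1,908.19

Goldport Parish, January 1 – August 30, 2019: 242 days → £104,000 × 1.7% × 242/365 = £1,172.2082
The Township of Fairstead, August 31 – December 31, 2019: 123 days → £104,000 × 2.1% × 123/365 = £735.9781
Total = £1,908.1863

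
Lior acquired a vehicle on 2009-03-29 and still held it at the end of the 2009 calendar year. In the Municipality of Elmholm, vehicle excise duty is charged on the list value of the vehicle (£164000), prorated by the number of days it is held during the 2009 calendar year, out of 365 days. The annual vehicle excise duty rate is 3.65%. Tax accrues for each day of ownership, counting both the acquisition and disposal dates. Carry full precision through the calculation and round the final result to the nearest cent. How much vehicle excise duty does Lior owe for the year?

Days held (2009-03-29 to 2009-12-31): 278 out of 365
Tax = £164000 × 3.65% × 278/365 = £4559.2000

£4559.20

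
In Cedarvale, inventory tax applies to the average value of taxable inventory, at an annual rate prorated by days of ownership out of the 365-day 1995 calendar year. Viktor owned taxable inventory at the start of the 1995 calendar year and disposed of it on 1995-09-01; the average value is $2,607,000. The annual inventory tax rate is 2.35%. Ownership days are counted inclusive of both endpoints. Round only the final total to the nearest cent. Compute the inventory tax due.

$40,954.90

Days held (1995-01-01 to 1995-09-01): 244 out of 365
Tax = $2,607,000 × 2.35% × 244/365 = $40,954.8986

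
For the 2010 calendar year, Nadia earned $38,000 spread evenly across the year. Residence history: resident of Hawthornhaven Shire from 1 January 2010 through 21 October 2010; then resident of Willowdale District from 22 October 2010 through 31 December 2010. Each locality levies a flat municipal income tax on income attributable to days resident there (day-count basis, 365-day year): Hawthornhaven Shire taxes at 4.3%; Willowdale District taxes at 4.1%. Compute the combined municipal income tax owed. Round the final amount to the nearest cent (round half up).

Hawthornhaven Shire, 1 January – 21 October 2010: 294 days → $38,000 × 4.3% × 294/365 = $1,316.1534
Willowdale District, 22 October – 31 December 2010: 71 days → $38,000 × 4.1% × 71/365 = $303.0630
Total = $1,619.2164

$1,619.22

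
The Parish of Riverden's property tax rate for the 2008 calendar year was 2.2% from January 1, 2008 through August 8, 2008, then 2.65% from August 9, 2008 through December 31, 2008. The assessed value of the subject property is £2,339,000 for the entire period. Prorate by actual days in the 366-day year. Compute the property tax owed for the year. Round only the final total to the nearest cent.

£55,627.94

January 1 – August 8, 2008: 221 days at 2.2% → £2,339,000 × 2.2% × 221/366 = £31,071.6339
August 9 – December 31, 2008: 145 days at 2.65% → £2,339,000 × 2.65% × 145/366 = £24,556.3046
Total = £55,627.9385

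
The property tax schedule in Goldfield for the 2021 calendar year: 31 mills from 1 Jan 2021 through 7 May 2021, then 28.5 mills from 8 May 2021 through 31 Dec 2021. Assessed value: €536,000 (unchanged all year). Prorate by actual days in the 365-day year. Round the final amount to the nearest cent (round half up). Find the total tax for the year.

€15,742.25

1 Jan – 7 May 2021: 127 days at 31 mills → €536,000 × 3.1% × 127/365 = €5,781.4575
8 May – 31 Dec 2021: 238 days at 28.5 mills → €536,000 × 2.85% × 238/365 = €9,960.7890
Total = €15,742.2466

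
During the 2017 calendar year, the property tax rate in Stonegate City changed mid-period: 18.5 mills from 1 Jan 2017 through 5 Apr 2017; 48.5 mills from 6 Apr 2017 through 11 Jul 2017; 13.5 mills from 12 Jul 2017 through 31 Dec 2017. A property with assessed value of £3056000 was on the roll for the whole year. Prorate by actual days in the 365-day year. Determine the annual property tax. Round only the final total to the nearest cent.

£73657.97

1 Jan – 5 Apr 2017: 95 days at 18.5 mills → £3056000 × 1.85% × 95/365 = £14714.8493
6 Apr – 11 Jul 2017: 97 days at 48.5 mills → £3056000 × 4.85% × 97/365 = £39388.9096
12 Jul – 31 Dec 2017: 173 days at 13.5 mills → £3056000 × 1.35% × 173/365 = £19554.2137
Total = £73657.9726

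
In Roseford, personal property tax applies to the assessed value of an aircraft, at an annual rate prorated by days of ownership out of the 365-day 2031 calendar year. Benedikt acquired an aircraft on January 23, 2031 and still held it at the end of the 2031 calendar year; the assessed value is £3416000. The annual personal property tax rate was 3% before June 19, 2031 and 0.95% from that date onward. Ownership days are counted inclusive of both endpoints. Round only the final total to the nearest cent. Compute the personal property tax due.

January 23 – June 18, 2031: 147 days at 3% → £3416000 × 3% × 147/365 = £41272.7671
June 19 – December 31, 2031: 196 days at 0.95% → £3416000 × 0.95% × 196/365 = £17426.2795
Total = £58699.0466

£58699.05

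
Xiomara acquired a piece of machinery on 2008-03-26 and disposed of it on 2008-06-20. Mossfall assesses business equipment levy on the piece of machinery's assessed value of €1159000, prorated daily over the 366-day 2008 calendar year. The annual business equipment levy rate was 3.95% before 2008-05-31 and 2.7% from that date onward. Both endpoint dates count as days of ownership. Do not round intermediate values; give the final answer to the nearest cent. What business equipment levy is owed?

2008-03-26 to 2008-05-30: 66 days at 3.95% → €1159000 × 3.95% × 66/366 = €8255.5000
2008-05-31 to 2008-06-20: 21 days at 2.7% → €1159000 × 2.7% × 21/366 = €1795.5000
Total = €10051.0000

€10051.00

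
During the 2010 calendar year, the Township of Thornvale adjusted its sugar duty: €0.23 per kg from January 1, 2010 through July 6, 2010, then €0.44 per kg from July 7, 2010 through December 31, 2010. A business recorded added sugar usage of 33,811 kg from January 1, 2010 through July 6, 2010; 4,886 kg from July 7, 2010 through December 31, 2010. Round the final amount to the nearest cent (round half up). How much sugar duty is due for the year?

January 1 – July 6, 2010: 33,811 kg at €0.23/kg → €7,776.53
July 7 – December 31, 2010: 4,886 kg at €0.44/kg → €2,149.84

€9,926.37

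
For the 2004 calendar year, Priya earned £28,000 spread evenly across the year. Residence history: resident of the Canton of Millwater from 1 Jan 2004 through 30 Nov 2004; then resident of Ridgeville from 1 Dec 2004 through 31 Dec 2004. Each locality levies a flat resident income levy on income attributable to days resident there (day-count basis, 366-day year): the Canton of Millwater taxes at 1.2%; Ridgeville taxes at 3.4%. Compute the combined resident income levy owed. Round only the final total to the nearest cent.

The Canton of Millwater, 1 Jan – 30 Nov 2004: 335 days → £28,000 × 1.2% × 335/366 = £307.5410
Ridgeville, 1 Dec – 31 Dec 2004: 31 days → £28,000 × 3.4% × 31/366 = £80.6339
Total = £388.1749

£388.17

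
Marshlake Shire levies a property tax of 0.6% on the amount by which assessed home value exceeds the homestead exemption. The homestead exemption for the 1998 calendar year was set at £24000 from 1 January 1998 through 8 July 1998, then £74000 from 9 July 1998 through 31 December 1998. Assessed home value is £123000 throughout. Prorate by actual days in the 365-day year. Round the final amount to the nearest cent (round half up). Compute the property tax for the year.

1 January – 8 July 1998: 189 days, exemption £24000 → (£123000 − £24000) × 0.6% × 189/365 = £307.5781
9 July – 31 December 1998: 176 days, exemption £74000 → (£123000 − £74000) × 0.6% × 176/365 = £141.7644
Total = £449.3425

£449.34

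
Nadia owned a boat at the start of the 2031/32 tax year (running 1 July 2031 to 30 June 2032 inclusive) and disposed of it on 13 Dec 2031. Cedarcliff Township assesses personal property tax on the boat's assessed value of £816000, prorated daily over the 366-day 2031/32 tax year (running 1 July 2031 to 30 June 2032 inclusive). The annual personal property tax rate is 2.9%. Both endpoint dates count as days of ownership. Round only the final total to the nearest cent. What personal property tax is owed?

Days held (1 Jul – 13 Dec 2031): 166 out of 366
Tax = £816000 × 2.9% × 166/366 = £10732.8525

£10732.85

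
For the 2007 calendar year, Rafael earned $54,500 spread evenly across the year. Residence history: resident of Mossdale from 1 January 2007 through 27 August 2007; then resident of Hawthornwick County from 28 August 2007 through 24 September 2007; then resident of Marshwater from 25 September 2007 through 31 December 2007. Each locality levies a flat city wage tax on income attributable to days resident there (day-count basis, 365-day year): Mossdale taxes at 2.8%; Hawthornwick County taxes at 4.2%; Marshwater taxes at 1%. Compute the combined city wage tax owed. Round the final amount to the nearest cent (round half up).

$1,321.14

Mossdale, 1 January – 27 August 2007: 239 days → $54,500 × 2.8% × 239/365 = $999.2164
Hawthornwick County, 28 August – 24 September 2007: 28 days → $54,500 × 4.2% × 28/365 = $175.5945
Marshwater, 25 September – 31 December 2007: 98 days → $54,500 × 1% × 98/365 = $146.3288
Total = $1,321.1397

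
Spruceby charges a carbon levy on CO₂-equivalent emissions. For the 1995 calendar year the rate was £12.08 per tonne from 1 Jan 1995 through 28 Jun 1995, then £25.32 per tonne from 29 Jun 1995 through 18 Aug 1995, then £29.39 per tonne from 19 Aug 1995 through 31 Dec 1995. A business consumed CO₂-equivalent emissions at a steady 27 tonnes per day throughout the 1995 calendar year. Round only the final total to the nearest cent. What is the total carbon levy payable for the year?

£200,374.83

1 Jan – 28 Jun 1995: 179 days × 27 tonnes/day = 4,833 tonnes at £12.08/tonne → £58,382.64
29 Jun – 18 Aug 1995: 51 days × 27 tonnes/day = 1,377 tonnes at £25.32/tonne → £34,865.64
19 Aug – 31 Dec 1995: 135 days × 27 tonnes/day = 3,645 tonnes at £29.39/tonne → £107,126.55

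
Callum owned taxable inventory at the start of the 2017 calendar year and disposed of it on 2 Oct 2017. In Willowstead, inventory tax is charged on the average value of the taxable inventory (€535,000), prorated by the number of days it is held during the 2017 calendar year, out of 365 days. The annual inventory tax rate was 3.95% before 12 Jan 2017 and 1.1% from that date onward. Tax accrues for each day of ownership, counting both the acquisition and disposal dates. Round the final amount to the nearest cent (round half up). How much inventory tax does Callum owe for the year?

€4,893.42

1 Jan – 11 Jan 2017: 11 days at 3.95% → €535,000 × 3.95% × 11/365 = €636.8699
12 Jan – 2 Oct 2017: 264 days at 1.1% → €535,000 × 1.1% × 264/365 = €4,256.5479
Total = €4,893.4178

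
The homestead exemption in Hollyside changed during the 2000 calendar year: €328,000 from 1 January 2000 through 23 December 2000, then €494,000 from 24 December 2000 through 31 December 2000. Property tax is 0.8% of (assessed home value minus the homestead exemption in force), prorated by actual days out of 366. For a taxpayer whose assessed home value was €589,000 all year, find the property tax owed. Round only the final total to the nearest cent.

€2,058.97

1 January – 23 December 2000: 358 days, exemption €328,000 → (€589,000 − €328,000) × 0.8% × 358/366 = €2,042.3607
24 December – 31 December 2000: 8 days, exemption €494,000 → (€589,000 − €494,000) × 0.8% × 8/366 = €16.6120
Total = €2,058.9727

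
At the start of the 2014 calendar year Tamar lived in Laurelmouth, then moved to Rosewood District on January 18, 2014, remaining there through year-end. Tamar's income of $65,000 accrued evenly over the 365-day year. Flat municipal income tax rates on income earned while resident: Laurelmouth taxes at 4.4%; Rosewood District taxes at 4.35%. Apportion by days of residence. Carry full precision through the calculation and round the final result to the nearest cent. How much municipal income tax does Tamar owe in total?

$2,829.01

Laurelmouth, January 1 – January 17, 2014: 17 days → $65,000 × 4.4% × 17/365 = $133.2055
Rosewood District, January 18 – December 31, 2014: 348 days → $65,000 × 4.35% × 348/365 = $2,695.8082
Total = $2,829.0137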